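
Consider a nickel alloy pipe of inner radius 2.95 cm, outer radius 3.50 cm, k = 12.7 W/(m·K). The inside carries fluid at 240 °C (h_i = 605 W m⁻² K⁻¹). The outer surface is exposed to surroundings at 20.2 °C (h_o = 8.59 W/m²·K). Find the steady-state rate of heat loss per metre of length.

Treat each layer as a resistance in series:
  R'_conv,in = 1/(2πr h) = 1/(2π·0.0295·605) = 0.008917 m·K/W
  R'_nickel alloy = ln(0.0350/0.0295)/(2πk) = 0.1710/(2π·12.7) = 0.002142 m·K/W
  R'_conv,out = 1/(2πr h) = 1/(2π·0.0350·8.59) = 0.5294 m·K/W
ΣR = 0.008917 + 0.002142 + 0.5294 = 0.5405 m·K/W
Q' = ΔT/ΣR = (240 °C − 20.2 °C)/0.5405 = 407 W/m

Q' = 407 W/m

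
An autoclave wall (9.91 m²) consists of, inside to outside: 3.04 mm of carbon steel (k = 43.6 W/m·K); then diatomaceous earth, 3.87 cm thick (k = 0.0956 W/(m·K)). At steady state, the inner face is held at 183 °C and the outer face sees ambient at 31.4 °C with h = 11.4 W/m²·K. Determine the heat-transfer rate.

Resistance network (inner→outer):
  R_carbon steel = L/(kA) = 0.00304/(43.6·9.91) = 7.036×10^-6 K/W
  R_diatomaceous earth = L/(kA) = 0.0387/(0.0956·9.91) = 0.04085 K/W
  R_conv,out = 1/(hA) = 1/(11.4·9.91) = 0.008852 K/W
ΣR = 7.036×10^-6 + 0.04085 + 0.008852 = 0.04971 K/W
Q = ΔT/ΣR = (183 °C − 31.4 °C)/0.04971 = 3050 W

Q = 3050 W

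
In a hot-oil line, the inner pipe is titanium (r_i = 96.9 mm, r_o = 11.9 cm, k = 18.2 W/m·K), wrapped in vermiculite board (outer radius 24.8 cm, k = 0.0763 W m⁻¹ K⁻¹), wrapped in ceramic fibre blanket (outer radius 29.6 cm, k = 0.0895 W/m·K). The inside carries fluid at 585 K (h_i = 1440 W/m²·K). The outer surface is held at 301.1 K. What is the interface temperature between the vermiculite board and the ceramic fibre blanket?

T = 349.4 K

Treat each layer as a resistance in series:
  R'_conv,in = 1/(2πr h) = 1/(2π·0.0969·1440) = 0.001141 m·K/W
  R'_titanium = ln(0.119/0.0969)/(2πk) = 0.2054/(2π·18.2) = 0.001797 m·K/W
  R'_vermiculite board = ln(0.248/0.119)/(2πk) = 0.7343/(2π·0.0763) = 1.532 m·K/W
  R'_ceramic fibre blanket = ln(0.296/0.248)/(2πk) = 0.1769/(2π·0.0895) = 0.3146 m·K/W
ΣR = 0.001141 + 0.001797 + 1.532 + 0.3146 = 1.850 m·K/W
Q' = ΔT/ΣR = (585 K − 301.1 K)/1.850 = 153.5 W/m
From the inner boundary to the vermiculite board/ceramic fibre blanket interface, ΣR_partial = 1.535 m·K/W.
T_interface = T_in − Q'·ΣR_partial = 585 K − (153.5)(1.535) = 349.4 K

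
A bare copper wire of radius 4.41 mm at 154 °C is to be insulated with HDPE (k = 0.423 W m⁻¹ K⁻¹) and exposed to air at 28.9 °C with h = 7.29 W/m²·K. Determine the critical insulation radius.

r_cr = 5.80 cm

For a cylinder, r_cr = k_ins/h = 0.423/7.29 = 0.0580 m = 5.80 cm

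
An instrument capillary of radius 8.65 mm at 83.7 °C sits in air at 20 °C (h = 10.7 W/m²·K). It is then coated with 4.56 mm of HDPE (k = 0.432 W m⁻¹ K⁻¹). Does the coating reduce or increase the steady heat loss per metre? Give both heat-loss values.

Critical radius for a cylinder: r_cr = k/h = 0.0404 m = 4.04 cm.
Outer radius after coating: r₂ = 0.00865 + 0.00456 = 0.01321 m.
Since r₁ < r_cr and r₂ ≤ r_cr, the coating moves toward the maximum at r_cr — heat loss rises.
Bare: R = 1/(2πr₁h) = 1.720 m·K/W; Q = 63.7/1.720 = 37.0 W/m.
Coated: R = R_cond + R_conv = 1.282 m·K/W; Q = 63.7/1.282 = 49.7 W/m.

increases: 37.0 → 49.7 W/m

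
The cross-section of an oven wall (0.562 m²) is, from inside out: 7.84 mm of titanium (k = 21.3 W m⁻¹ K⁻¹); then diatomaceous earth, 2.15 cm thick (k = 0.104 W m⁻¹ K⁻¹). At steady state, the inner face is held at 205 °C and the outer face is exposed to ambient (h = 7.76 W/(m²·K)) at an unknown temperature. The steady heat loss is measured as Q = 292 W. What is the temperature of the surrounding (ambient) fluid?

T_out = 30.4 °C

Series resistances:
  R_titanium = L/(kA) = 0.00784/(21.3·0.562) = 6.549×10^-4 K/W
  R_diatomaceous earth = L/(kA) = 0.0215/(0.104·0.562) = 0.3678 K/W
  R_conv,out = 1/(hA) = 1/(7.76·0.562) = 0.2293 K/W
ΣR = 0.5978 K/W
ΔT = Q·ΣR = 292 × 0.5978 = 174.6 K
Heat flows outward, so T_out = T_in − ΔT = 205 − 174.6 = 30.4 °C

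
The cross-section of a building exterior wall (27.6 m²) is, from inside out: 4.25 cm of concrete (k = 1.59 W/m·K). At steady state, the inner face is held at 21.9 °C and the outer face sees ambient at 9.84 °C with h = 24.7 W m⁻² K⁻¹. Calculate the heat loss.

Resistance network (inner→outer):
  R_concrete = L/(kA) = 0.0425/(1.59·27.6) = 9.685×10^-4 K/W
  R_conv,out = 1/(hA) = 1/(24.7·27.6) = 0.001467 K/W
ΣR = 9.685×10^-4 + 0.001467 = 0.002436 K/W
Q = ΔT/ΣR = (21.9 °C − 9.84 °C)/0.002436 = 4950 W

Q = 4950 W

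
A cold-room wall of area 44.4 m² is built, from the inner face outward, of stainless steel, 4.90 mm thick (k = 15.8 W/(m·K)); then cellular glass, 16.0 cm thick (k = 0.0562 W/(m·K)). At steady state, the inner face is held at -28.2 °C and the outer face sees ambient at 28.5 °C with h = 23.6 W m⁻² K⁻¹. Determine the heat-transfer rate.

Treat each layer as a resistance in series:
  R_stainless steel = L/(kA) = 0.00490/(15.8·44.4) = 6.985×10^-6 K/W
  R_cellular glass = L/(kA) = 0.160/(0.0562·44.4) = 0.06412 K/W
  R_conv,out = 1/(hA) = 1/(23.6·44.4) = 9.543×10^-4 K/W
ΣR = 6.985×10^-6 + 0.06412 + 9.543×10^-4 = 0.06508 K/W
Q = ΔT/ΣR = (-28.2 °C − 28.5 °C)/0.06508 = -871 W
(Negative Q ⇒ heat flows inward; heat gain = 871 W.)

Q = 871 W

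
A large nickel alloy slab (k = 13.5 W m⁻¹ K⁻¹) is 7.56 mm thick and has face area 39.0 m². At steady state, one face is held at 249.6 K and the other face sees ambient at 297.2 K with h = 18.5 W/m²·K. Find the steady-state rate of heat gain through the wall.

Series thermal resistances, inner to outer:
  R_nickel alloy = L/(kA) = 0.00756/(13.5·39.0) = 1.436×10^-5 K/W
  R_conv,out = 1/(hA) = 1/(18.5·39.0) = 0.001386 K/W
ΣR = 1.436×10^-5 + 0.001386 = 0.001400 K/W
Q = ΔT/ΣR = (249.6 K − 297.2 K)/0.001400 = -34000 W
(Negative Q ⇒ heat flows inward; heat gain = 34000 W.)

Q = 34.0 kW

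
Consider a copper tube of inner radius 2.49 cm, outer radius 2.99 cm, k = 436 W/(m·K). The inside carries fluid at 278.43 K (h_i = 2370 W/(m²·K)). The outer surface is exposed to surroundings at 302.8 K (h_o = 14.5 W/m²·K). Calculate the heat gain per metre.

Resistance network (inner→outer):
  R'_conv,in = 1/(2πr h) = 1/(2π·0.0249·2370) = 0.002697 m·K/W
  R'_copper = ln(0.0299/0.0249)/(2πk) = 0.1830/(2π·436) = 6.680×10^-5 m·K/W
  R'_conv,out = 1/(2πr h) = 1/(2π·0.0299·14.5) = 0.3671 m·K/W
ΣR = 0.002697 + 6.680×10^-5 + 0.3671 = 0.3699 m·K/W
Q' = ΔT/ΣR = (278.43 K − 302.8 K)/0.3699 = -65.9 W/m
(Negative Q' ⇒ heat flows inward; heat gain = 65.9 W/m.)

Q' = 65.9 W/m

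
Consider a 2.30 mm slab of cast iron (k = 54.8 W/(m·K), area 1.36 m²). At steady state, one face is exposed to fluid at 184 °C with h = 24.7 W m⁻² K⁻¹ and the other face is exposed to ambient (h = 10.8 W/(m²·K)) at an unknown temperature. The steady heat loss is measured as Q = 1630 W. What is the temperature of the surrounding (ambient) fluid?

T_out = 24.5 °C

Series resistances:
  R_conv,in = 1/(hA) = 1/(24.7·1.36) = 0.02977 K/W
  R_cast iron = L/(kA) = 0.00230/(54.8·1.36) = 3.086×10^-5 K/W
  R_conv,out = 1/(hA) = 1/(10.8·1.36) = 0.06808 K/W
ΣR = 0.09788 K/W
ΔT = Q·ΣR = 1630 × 0.09788 = 159.5 K
Heat flows outward, so T_out = T_in − ΔT = 184 − 159.5 = 24.5 °C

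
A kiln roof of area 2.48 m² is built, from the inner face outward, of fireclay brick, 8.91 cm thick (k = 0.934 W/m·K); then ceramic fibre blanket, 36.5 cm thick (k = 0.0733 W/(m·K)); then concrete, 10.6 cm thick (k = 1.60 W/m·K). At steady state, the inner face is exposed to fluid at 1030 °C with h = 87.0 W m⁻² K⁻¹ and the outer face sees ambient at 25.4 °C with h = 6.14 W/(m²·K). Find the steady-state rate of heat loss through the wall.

Q = 469 W

Treat each layer as a resistance in series:
  R_conv,in = 1/(hA) = 1/(87.0·2.48) = 0.004635 K/W
  R_fireclay brick = L/(kA) = 0.0891/(0.934·2.48) = 0.03847 K/W
  R_ceramic fibre blanket = L/(kA) = 0.365/(0.0733·2.48) = 2.008 K/W
  R_concrete = L/(kA) = 0.106/(1.60·2.48) = 0.02671 K/W
  R_conv,out = 1/(hA) = 1/(6.14·2.48) = 0.06567 K/W
ΣR = 0.004635 + 0.03847 + 2.008 + 0.02671 + 0.06567 = 2.143 K/W
Q = ΔT/ΣR = (1030 °C − 25.4 °C)/2.143 = 469 W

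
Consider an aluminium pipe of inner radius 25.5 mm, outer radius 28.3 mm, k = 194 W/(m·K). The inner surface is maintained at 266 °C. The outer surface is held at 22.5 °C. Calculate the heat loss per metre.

Q' = 2.85×10^6 W/m

Q' = 2πk·ΔT/ln(r₂/r₁) = 2π × 194 × 243.5 / ln(0.0283/0.0255) = 2.85×10^6 W/m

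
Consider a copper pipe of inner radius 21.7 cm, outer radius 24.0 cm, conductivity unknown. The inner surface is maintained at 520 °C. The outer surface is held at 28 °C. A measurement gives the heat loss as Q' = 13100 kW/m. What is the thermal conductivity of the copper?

k = 427 W/m·K

ΣR = ΔT/Q' = |520 − 28|/1.31×10^7 = 3.756×10^-5 m·K/W
ln(r₂/r₁)/(2πk) = 3.756×10^-5 ⇒ k = 0.1007/(2π·3.756×10^-5) = 427 W/m·K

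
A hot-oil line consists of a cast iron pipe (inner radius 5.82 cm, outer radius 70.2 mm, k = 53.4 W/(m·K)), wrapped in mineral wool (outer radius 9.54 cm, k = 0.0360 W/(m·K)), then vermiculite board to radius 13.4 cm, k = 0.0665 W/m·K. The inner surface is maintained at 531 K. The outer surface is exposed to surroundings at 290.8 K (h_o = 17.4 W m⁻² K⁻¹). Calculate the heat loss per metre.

Resistance network (inner→outer):
  R'_cast iron = ln(0.0702/0.0582)/(2πk) = 0.1875/(2π·53.4) = 5.587×10^-4 m·K/W
  R'_mineral wool = ln(0.0954/0.0702)/(2πk) = 0.3067/(2π·0.0360) = 1.356 m·K/W
  R'_vermiculite board = ln(0.134/0.0954)/(2πk) = 0.3398/(2π·0.0665) = 0.8132 m·K/W
  R'_conv,out = 1/(2πr h) = 1/(2π·0.134·17.4) = 0.06826 m·K/W
ΣR = 5.587×10^-4 + 1.356 + 0.8132 + 0.06826 = 2.238 m·K/W
Q' = ΔT/ΣR = (531 K − 290.8 K)/2.238 = 107 W/m

Q' = 107 W/m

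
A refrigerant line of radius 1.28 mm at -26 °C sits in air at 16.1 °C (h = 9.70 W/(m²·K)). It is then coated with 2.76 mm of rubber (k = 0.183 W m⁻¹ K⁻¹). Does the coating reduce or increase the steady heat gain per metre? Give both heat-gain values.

increases: 3.28 → 8.32 W/m

Critical radius for a cylinder: r_cr = k/h = 0.0189 m = 1.89 cm.
Outer radius after coating: r₂ = 0.00128 + 0.00276 = 0.00404 m.
Since r₁ < r_cr and r₂ ≤ r_cr, the coating moves toward the maximum at r_cr — heat gain rises.
Bare: R = 1/(2πr₁h) = 12.82 m·K/W; Q = 42.1/12.82 = 3.28 W/m.
Coated: R = R_cond + R_conv = 5.061 m·K/W; Q = 42.1/5.061 = 8.32 W/m.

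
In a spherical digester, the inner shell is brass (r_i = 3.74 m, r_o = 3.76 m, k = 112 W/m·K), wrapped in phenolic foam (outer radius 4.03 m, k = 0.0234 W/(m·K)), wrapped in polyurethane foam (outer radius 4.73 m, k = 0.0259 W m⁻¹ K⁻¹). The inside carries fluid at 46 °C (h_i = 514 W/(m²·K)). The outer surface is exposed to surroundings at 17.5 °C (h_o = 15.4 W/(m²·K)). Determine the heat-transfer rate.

Treat each layer as a resistance in series:
  R_conv,in = 1/(4πr²h) = 1/(4π·3.74²·514) = 1.107×10^-5 K/W
  R_brass = (1/3.74 − 1/3.76)/(4πk) = 0.001422/(4π·112) = 1.011×10^-6 K/W
  R_phenolic foam = (1/3.76 − 1/4.03)/(4πk) = 0.01782/(4π·0.0234) = 0.06060 K/W
  R_polyurethane foam = (1/4.03 − 1/4.73)/(4πk) = 0.03672/(4π·0.0259) = 0.1128 K/W
  R_conv,out = 1/(4πr²h) = 1/(4π·4.73²·15.4) = 2.310×10^-4 K/W
ΣR = 1.107×10^-5 + 1.011×10^-6 + 0.06060 + 0.1128 + 2.310×10^-4 = 0.1736 K/W
Q = ΔT/ΣR = (46 °C − 17.5 °C)/0.1736 = 164 W

Q = 164 W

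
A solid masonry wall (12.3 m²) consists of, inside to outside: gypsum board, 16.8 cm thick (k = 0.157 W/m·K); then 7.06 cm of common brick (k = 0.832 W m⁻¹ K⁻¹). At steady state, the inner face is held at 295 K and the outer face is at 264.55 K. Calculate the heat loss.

Q = 324 W

Resistance network (inner→outer):
  R_gypsum board = L/(kA) = 0.168/(0.157·12.3) = 0.08700 K/W
  R_common brick = L/(kA) = 0.0706/(0.832·12.3) = 0.006899 K/W
ΣR = 0.08700 + 0.006899 = 0.09390 K/W
Q = ΔT/ΣR = (295 K − 264.55 K)/0.09390 = 324 W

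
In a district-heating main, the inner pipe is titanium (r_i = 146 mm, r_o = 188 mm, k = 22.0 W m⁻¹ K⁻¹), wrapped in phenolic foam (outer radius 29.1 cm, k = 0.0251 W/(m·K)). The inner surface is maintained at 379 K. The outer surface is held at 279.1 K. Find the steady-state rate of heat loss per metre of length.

Q' = 36.0 W/m

Treat each layer as a resistance in series:
  R'_titanium = ln(0.188/0.146)/(2πk) = 0.2528/(2π·22.0) = 0.001829 m·K/W
  R'_phenolic foam = ln(0.291/0.188)/(2πk) = 0.4369/(2π·0.0251) = 2.770 m·K/W
ΣR = 0.001829 + 2.770 = 2.772 m·K/W
Q' = ΔT/ΣR = (379 K − 279.1 K)/2.772 = 36.0 W/m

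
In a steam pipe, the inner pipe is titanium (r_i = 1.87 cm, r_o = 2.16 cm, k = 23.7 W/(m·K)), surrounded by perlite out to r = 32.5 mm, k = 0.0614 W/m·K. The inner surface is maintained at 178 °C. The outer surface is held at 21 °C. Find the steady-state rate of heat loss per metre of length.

Treat each layer as a resistance in series:
  R'_titanium = ln(0.0216/0.0187)/(2πk) = 0.1442/(2π·23.7) = 9.682×10^-4 m·K/W
  R'_perlite = ln(0.0325/0.0216)/(2πk) = 0.4085/(2π·0.0614) = 1.059 m·K/W
ΣR = 9.682×10^-4 + 1.059 = 1.060 m·K/W
Q' = ΔT/ΣR = (178 °C − 21 °C)/1.060 = 148 W/m

Q' = 148 W/m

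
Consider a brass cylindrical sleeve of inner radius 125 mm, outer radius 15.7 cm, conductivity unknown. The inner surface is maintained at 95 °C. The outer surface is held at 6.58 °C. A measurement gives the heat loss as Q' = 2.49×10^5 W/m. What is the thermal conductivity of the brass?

k = 102 W/m·K

ΣR = ΔT/Q' = |95 − 6.58|/2.49×10^5 = 3.551×10^-4 m·K/W
ln(r₂/r₁)/(2πk) = 3.551×10^-4 ⇒ k = 0.2279/(2π·3.551×10^-4) = 102 W/m·K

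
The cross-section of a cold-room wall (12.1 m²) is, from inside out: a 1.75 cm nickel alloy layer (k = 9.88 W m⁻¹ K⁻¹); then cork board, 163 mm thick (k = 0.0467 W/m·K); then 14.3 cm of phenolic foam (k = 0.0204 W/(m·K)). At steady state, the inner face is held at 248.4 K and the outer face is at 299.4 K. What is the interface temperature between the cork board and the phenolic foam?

Resistance network (inner→outer):
  R_nickel alloy = L/(kA) = 0.0175/(9.88·12.1) = 1.464×10^-4 K/W
  R_cork board = L/(kA) = 0.163/(0.0467·12.1) = 0.2885 K/W
  R_phenolic foam = L/(kA) = 0.143/(0.0204·12.1) = 0.5793 K/W
ΣR = 1.464×10^-4 + 0.2885 + 0.5793 = 0.8679 K/W
Q = ΔT/ΣR = (248.4 K − 299.4 K)/0.8679 = -58.76 W
From the inner boundary to the cork board/phenolic foam interface, ΣR_partial = 0.2886 K/W.
T_interface = T_in − Q·ΣR_partial = 248.4 K − (-58.76)(0.2886) = 265.36 K

T = 265.36 K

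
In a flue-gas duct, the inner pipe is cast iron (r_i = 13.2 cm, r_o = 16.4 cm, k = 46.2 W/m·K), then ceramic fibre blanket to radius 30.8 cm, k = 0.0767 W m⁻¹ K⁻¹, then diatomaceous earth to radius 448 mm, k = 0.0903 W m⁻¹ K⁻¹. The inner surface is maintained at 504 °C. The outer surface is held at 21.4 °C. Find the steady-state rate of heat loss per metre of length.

Resistance network (inner→outer):
  R'_cast iron = ln(0.164/0.132)/(2πk) = 0.2171/(2π·46.2) = 7.478×10^-4 m·K/W
  R'_ceramic fibre blanket = ln(0.308/0.164)/(2πk) = 0.6302/(2π·0.0767) = 1.308 m·K/W
  R'_diatomaceous earth = ln(0.448/0.308)/(2πk) = 0.3747/(2π·0.0903) = 0.6604 m·K/W
ΣR = 7.478×10^-4 + 1.308 + 0.6604 = 1.969 m·K/W
Q' = ΔT/ΣR = (504 °C − 21.4 °C)/1.969 = 245 W/m

Q' = 245 W/m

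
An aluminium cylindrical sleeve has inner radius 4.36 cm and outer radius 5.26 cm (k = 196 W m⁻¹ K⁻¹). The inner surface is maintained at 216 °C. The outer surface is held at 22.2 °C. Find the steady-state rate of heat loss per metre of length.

Q' = 2πk·ΔT/ln(r₂/r₁) = 2π × 196 × 193.8 / ln(0.0526/0.0436) = 1.27×10^6 W/m

Q' = 1270 kW/m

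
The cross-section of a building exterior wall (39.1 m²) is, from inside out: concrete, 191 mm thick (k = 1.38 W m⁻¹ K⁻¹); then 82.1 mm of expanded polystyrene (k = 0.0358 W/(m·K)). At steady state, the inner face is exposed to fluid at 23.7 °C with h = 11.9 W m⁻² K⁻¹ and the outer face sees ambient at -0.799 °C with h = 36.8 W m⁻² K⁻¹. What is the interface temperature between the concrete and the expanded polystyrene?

Resistance network (inner→outer):
  R_conv,in = 1/(hA) = 1/(11.9·39.1) = 0.002149 K/W
  R_concrete = L/(kA) = 0.191/(1.38·39.1) = 0.003540 K/W
  R_expanded polystyrene = L/(kA) = 0.0821/(0.0358·39.1) = 0.05865 K/W
  R_conv,out = 1/(hA) = 1/(36.8·39.1) = 6.950×10^-4 K/W
ΣR = 0.002149 + 0.003540 + 0.05865 + 6.950×10^-4 = 0.06503 K/W
Q = ΔT/ΣR = (23.7 °C − -0.799 °C)/0.06503 = 376.7 W
From the inner boundary to the concrete/expanded polystyrene interface, ΣR_partial = 0.005689 K/W.
T_interface = T_in − Q·ΣR_partial = 23.7 °C − (376.7)(0.005689) = 21.6 °C

T = 21.6 °C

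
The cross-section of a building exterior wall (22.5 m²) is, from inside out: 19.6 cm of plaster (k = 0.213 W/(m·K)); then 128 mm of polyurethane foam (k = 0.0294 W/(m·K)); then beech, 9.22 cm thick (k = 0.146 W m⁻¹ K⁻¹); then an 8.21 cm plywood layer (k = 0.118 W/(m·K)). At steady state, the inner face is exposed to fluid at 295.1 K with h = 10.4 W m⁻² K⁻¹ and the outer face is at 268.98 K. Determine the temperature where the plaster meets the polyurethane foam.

Series thermal resistances, inner to outer:
  R_conv,in = 1/(hA) = 1/(10.4·22.5) = 0.004274 K/W
  R_plaster = L/(kA) = 0.196/(0.213·22.5) = 0.04090 K/W
  R_polyurethane foam = L/(kA) = 0.128/(0.0294·22.5) = 0.1935 K/W
  R_beech = L/(kA) = 0.0922/(0.146·22.5) = 0.02807 K/W
  R_plywood = L/(kA) = 0.0821/(0.118·22.5) = 0.03092 K/W
ΣR = 0.004274 + 0.04090 + 0.1935 + 0.02807 + 0.03092 = 0.2977 K/W
Q = ΔT/ΣR = (295.1 K − 268.98 K)/0.2977 = 87.74 W
From the inner boundary to the plaster/polyurethane foam interface, ΣR_partial = 0.04517 K/W.
T_interface = T_in − Q·ΣR_partial = 295.1 K − (87.74)(0.04517) = 291.1 K

T = 291.1 K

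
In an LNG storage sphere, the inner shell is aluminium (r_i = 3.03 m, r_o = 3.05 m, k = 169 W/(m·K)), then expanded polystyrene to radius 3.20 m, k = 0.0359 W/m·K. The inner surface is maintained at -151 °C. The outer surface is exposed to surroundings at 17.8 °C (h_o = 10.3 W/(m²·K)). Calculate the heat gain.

Series thermal resistances, inner to outer:
  R_aluminium = (1/3.03 − 1/3.05)/(4πk) = 0.002164/(4π·169) = 1.019×10^-6 K/W
  R_expanded polystyrene = (1/3.05 − 1/3.20)/(4πk) = 0.01537/(4π·0.0359) = 0.03407 K/W
  R_conv,out = 1/(4πr²h) = 1/(4π·3.20²·10.3) = 7.545×10^-4 K/W
ΣR = 1.019×10^-6 + 0.03407 + 7.545×10^-4 = 0.03483 K/W
Q = ΔT/ΣR = (-151 °C − 17.8 °C)/0.03483 = -4850 W
(Negative Q ⇒ heat flows inward; heat gain = 4850 W.)

Q = 4.85 kW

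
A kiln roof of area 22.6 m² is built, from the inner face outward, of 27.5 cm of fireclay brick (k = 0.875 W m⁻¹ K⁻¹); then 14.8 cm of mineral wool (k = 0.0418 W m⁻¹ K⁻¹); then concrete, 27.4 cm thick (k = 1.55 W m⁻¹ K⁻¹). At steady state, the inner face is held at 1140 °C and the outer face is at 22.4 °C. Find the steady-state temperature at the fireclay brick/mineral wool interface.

Treat each layer as a resistance in series:
  R_fireclay brick = L/(kA) = 0.275/(0.875·22.6) = 0.01391 K/W
  R_mineral wool = L/(kA) = 0.148/(0.0418·22.6) = 0.1567 K/W
  R_concrete = L/(kA) = 0.274/(1.55·22.6) = 0.007822 K/W
ΣR = 0.01391 + 0.1567 + 0.007822 = 0.1784 K/W
Q = ΔT/ΣR = (1140 °C − 22.4 °C)/0.1784 = 6265 W
From the inner boundary to the fireclay brick/mineral wool interface, ΣR_partial = 0.01391 K/W.
T_interface = T_in − Q·ΣR_partial = 1140 °C − (6265)(0.01391) = 1053 °C

T = 1053 °C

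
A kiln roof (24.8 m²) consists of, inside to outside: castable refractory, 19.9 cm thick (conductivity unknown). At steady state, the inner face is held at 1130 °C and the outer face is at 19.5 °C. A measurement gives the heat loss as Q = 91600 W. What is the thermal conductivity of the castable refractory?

ΣR = ΔT/Q = |1130 − 19.5|/91600 = 0.01212 K/W
L/(kA) = 0.01212 ⇒ k = 0.199/(0.01212·24.8) = 0.662 W/m·K

k = 0.662 W/m·K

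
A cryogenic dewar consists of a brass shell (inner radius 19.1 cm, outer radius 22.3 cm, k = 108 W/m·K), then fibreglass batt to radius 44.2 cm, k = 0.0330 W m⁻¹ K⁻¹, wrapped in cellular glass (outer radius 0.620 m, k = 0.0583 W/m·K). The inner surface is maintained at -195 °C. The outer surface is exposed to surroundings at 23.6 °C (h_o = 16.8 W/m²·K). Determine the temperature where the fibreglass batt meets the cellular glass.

Treat each layer as a resistance in series:
  R_brass = (1/0.191 − 1/0.223)/(4πk) = 0.7513/(4π·108) = 5.536×10^-4 K/W
  R_fibreglass batt = (1/0.223 − 1/0.442)/(4πk) = 2.222/(4π·0.0330) = 5.358 K/W
  R_cellular glass = (1/0.442 − 1/0.620)/(4πk) = 0.6495/(4π·0.0583) = 0.8866 K/W
  R_conv,out = 1/(4πr²h) = 1/(4π·0.620²·16.8) = 0.01232 K/W
ΣR = 5.536×10^-4 + 5.358 + 0.8866 + 0.01232 = 6.257 K/W
Q = ΔT/ΣR = (-195 °C − 23.6 °C)/6.257 = -34.94 W
From the inner boundary to the fibreglass batt/cellular glass interface, ΣR_partial = 5.359 K/W.
T_interface = T_in − Q·ΣR_partial = -195 °C − (-34.94)(5.359) = -7.8 °C

T = -7.8 °C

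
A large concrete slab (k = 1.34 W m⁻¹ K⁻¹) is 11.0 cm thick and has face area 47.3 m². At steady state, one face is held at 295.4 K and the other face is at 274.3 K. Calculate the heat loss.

Q = kA·ΔT/L = 1.34 × 47.3 × |295.4 K − 274.3 K| / 0.110 = 12200 W

Q = 12.2 kW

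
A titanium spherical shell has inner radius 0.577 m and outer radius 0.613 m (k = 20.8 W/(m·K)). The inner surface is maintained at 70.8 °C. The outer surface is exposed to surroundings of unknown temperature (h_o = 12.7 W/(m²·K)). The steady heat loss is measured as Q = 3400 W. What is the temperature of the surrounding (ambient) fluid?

Series resistances:
  R_titanium = (1/0.577 − 1/0.613)/(4πk) = 0.1018/(4π·20.8) = 3.894×10^-4 K/W
  R_conv,out = 1/(4πr²h) = 1/(4π·0.613²·12.7) = 0.01667 K/W
ΣR = 0.01706 K/W
ΔT = Q·ΣR = 3400 × 0.01706 = 58.00 K
Heat flows outward, so T_out = T_in − ΔT = 70.8 − 58.00 = 12.8 °C

T_out = 12.8 °C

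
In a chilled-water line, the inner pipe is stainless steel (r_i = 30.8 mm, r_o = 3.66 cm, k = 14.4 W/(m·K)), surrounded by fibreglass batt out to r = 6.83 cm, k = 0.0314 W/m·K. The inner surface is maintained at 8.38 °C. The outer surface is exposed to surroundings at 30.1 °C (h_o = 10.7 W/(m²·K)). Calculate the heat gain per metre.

Series thermal resistances, inner to outer:
  R'_stainless steel = ln(0.0366/0.0308)/(2πk) = 0.1725/(2π·14.4) = 0.001907 m·K/W
  R'_fibreglass batt = ln(0.0683/0.0366)/(2πk) = 0.6239/(2π·0.0314) = 3.162 m·K/W
  R'_conv,out = 1/(2πr h) = 1/(2π·0.0683·10.7) = 0.2178 m·K/W
ΣR = 0.001907 + 3.162 + 0.2178 = 3.382 m·K/W
Q' = ΔT/ΣR = (8.38 °C − 30.1 °C)/3.382 = -6.42 W/m
(Negative Q' ⇒ heat flows inward; heat gain = 6.42 W/m.)

Q' = 6.42 W/m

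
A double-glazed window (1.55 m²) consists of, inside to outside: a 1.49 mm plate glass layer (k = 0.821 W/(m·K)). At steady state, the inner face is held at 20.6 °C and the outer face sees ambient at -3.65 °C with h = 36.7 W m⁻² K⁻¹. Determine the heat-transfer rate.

Q = 1290 W

Resistance network (inner→outer):
  R_plate glass = L/(kA) = 0.00149/(0.821·1.55) = 0.001171 K/W
  R_conv,out = 1/(hA) = 1/(36.7·1.55) = 0.01758 K/W
ΣR = 0.001171 + 0.01758 = 0.01875 K/W
Q = ΔT/ΣR = (20.6 °C − -3.65 °C)/0.01875 = 1290 W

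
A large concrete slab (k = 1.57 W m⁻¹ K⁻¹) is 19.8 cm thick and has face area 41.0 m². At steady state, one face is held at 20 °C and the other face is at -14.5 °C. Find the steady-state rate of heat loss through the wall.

Q = kA·ΔT/L = 1.57 × 41.0 × |20 °C − -14.5 °C| / 0.198 = 11200 W

Q = 11.2 kW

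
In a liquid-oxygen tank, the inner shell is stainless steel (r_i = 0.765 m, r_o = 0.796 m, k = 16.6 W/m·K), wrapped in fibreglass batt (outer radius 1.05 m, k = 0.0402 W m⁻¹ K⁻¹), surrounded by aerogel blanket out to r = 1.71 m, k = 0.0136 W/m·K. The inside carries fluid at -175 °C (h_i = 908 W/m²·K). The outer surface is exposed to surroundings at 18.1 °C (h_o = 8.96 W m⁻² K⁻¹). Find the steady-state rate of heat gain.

Treat each layer as a resistance in series:
  R_conv,in = 1/(4πr²h) = 1/(4π·0.765²·908) = 1.498×10^-4 K/W
  R_stainless steel = (1/0.765 − 1/0.796)/(4πk) = 0.05091/(4π·16.6) = 2.440×10^-4 K/W
  R_fibreglass batt = (1/0.796 − 1/1.05)/(4πk) = 0.3039/(4π·0.0402) = 0.6016 K/W
  R_aerogel blanket = (1/1.05 − 1/1.71)/(4πk) = 0.3676/(4π·0.0136) = 2.151 K/W
  R_conv,out = 1/(4πr²h) = 1/(4π·1.71²·8.96) = 0.003037 K/W
ΣR = 1.498×10^-4 + 2.440×10^-4 + 0.6016 + 2.151 + 0.003037 = 2.756 K/W
Q = ΔT/ΣR = (-175 °C − 18.1 °C)/2.756 = -70.1 W
(Negative Q ⇒ heat flows inward; heat gain = 70.1 W.)

Q = 70.1 W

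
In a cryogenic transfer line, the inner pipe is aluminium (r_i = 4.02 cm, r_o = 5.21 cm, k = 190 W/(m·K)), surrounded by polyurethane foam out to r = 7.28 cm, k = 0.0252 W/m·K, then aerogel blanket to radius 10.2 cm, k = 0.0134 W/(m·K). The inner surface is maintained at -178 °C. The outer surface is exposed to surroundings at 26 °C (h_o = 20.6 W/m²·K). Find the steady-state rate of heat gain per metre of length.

Resistance network (inner→outer):
  R'_aluminium = ln(0.0521/0.0402)/(2πk) = 0.2593/(2π·190) = 2.172×10^-4 m·K/W
  R'_polyurethane foam = ln(0.0728/0.0521)/(2πk) = 0.3346/(2π·0.0252) = 2.113 m·K/W
  R'_aerogel blanket = ln(0.102/0.0728)/(2πk) = 0.3373/(2π·0.0134) = 4.006 m·K/W
  R'_conv,out = 1/(2πr h) = 1/(2π·0.102·20.6) = 0.07574 m·K/W
ΣR = 2.172×10^-4 + 2.113 + 4.006 + 0.07574 = 6.195 m·K/W
Q' = ΔT/ΣR = (-178 °C − 26 °C)/6.195 = -32.9 W/m
(Negative Q' ⇒ heat flows inward; heat gain = 32.9 W/m.)

Q' = 32.9 W/m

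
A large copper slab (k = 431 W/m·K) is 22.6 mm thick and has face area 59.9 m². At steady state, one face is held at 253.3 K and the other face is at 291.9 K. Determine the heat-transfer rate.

Q = 44100 kW

Q = kA·ΔT/L = 431 × 59.9 × |253.3 K − 291.9 K| / 0.0226 = 4.41×10^7 W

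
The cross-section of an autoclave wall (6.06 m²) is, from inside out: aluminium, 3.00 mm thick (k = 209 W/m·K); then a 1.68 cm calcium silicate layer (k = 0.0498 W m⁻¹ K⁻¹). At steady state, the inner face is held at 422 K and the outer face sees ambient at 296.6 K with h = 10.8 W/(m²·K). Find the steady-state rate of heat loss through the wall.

Series thermal resistances, inner to outer:
  R_aluminium = L/(kA) = 0.00300/(209·6.06) = 2.369×10^-6 K/W
  R_calcium silicate = L/(kA) = 0.0168/(0.0498·6.06) = 0.05567 K/W
  R_conv,out = 1/(hA) = 1/(10.8·6.06) = 0.01528 K/W
ΣR = 2.369×10^-6 + 0.05567 + 0.01528 = 0.07095 K/W
Q = ΔT/ΣR = (422 K − 296.6 K)/0.07095 = 1770 W

Q = 1770 W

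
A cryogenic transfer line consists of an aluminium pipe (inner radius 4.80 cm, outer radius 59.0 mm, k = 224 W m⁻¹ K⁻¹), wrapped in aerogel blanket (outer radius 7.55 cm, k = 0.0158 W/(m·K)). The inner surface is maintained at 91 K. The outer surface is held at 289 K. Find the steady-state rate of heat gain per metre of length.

Treat each layer as a resistance in series:
  R'_aluminium = ln(0.0590/0.0480)/(2πk) = 0.2063/(2π·224) = 1.466×10^-4 m·K/W
  R'_aerogel blanket = ln(0.0755/0.0590)/(2πk) = 0.2466/(2π·0.0158) = 2.484 m·K/W
ΣR = 1.466×10^-4 + 2.484 = 2.484 m·K/W
Q' = ΔT/ΣR = (91 K − 289 K)/2.484 = -79.7 W/m
(Negative Q' ⇒ heat flows inward; heat gain = 79.7 W/m.)

Q' = 79.7 W/m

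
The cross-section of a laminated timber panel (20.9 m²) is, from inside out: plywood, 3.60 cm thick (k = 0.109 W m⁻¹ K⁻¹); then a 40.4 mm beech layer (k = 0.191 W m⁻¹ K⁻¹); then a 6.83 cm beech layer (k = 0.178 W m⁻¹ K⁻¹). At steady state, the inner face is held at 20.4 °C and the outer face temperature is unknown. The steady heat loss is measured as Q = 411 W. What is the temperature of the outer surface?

T_out = 2.20 °C

Series resistances:
  R_plywood = L/(kA) = 0.0360/(0.109·20.9) = 0.01580 K/W
  R_beech = L/(kA) = 0.0404/(0.191·20.9) = 0.01012 K/W
  R_beech = L/(kA) = 0.0683/(0.178·20.9) = 0.01836 K/W
ΣR = 0.04428 K/W
ΔT = Q·ΣR = 411 × 0.04428 = 18.20 K
Heat flows outward, so T_out = T_in − ΔT = 20.4 − 18.20 = 2.20 °C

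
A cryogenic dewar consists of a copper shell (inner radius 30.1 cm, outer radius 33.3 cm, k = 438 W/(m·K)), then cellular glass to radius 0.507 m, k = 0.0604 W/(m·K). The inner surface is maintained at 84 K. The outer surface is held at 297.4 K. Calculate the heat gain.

Q = 157 W

Series thermal resistances, inner to outer:
  R_copper = (1/0.301 − 1/0.333)/(4πk) = 0.3193/(4π·438) = 5.800×10^-5 K/W
  R_cellular glass = (1/0.333 − 1/0.507)/(4πk) = 1.031/(4π·0.0604) = 1.358 K/W
ΣR = 5.800×10^-5 + 1.358 = 1.358 K/W
Q = ΔT/ΣR = (84 K − 297.4 K)/1.358 = -157 W
(Negative Q ⇒ heat flows inward; heat gain = 157 W.)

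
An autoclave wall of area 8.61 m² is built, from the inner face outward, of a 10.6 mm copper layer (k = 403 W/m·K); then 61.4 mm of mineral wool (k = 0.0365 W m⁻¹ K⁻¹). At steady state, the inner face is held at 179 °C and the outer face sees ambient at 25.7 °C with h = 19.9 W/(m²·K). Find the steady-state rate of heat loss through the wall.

Q = 762 W

Treat each layer as a resistance in series:
  R_copper = L/(kA) = 0.0106/(403·8.61) = 3.055×10^-6 K/W
  R_mineral wool = L/(kA) = 0.0614/(0.0365·8.61) = 0.1954 K/W
  R_conv,out = 1/(hA) = 1/(19.9·8.61) = 0.005836 K/W
ΣR = 3.055×10^-6 + 0.1954 + 0.005836 = 0.2012 K/W
Q = ΔT/ΣR = (179 °C − 25.7 °C)/0.2012 = 762 W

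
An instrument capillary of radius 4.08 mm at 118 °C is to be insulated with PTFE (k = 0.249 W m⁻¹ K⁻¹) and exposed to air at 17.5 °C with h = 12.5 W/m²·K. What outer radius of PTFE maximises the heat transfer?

For a cylinder, r_cr = k_ins/h = 0.249/12.5 = 0.0199 m = 1.99 cm

r_cr = 1.99 cm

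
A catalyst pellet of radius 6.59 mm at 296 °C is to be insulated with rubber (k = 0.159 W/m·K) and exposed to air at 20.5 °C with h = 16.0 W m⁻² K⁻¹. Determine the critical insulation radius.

For a sphere, r_cr = 2k_ins/h = 2·0.159/16.0 = 0.0199 m = 1.99 cm

r_cr = 1.99 cm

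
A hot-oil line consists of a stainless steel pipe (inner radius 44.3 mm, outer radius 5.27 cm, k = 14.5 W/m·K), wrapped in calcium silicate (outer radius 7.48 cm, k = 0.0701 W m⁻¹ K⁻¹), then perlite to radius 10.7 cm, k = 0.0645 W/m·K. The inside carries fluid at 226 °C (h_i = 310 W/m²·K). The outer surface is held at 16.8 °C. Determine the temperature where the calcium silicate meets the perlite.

Treat each layer as a resistance in series:
  R'_conv,in = 1/(2πr h) = 1/(2π·0.0443·310) = 0.01159 m·K/W
  R'_stainless steel = ln(0.0527/0.0443)/(2πk) = 0.1736/(2π·14.5) = 0.001906 m·K/W
  R'_calcium silicate = ln(0.0748/0.0527)/(2πk) = 0.3502/(2π·0.0701) = 0.7951 m·K/W
  R'_perlite = ln(0.107/0.0748)/(2πk) = 0.3580/(2π·0.0645) = 0.8834 m·K/W
ΣR = 0.01159 + 0.001906 + 0.7951 + 0.8834 = 1.692 m·K/W
Q' = ΔT/ΣR = (226 °C − 16.8 °C)/1.692 = 123.6 W/m
From the inner boundary to the calcium silicate/perlite interface, ΣR_partial = 0.8086 m·K/W.
T_interface = T_in − Q'·ΣR_partial = 226 °C − (123.6)(0.8086) = 126 °C

T = 126 °C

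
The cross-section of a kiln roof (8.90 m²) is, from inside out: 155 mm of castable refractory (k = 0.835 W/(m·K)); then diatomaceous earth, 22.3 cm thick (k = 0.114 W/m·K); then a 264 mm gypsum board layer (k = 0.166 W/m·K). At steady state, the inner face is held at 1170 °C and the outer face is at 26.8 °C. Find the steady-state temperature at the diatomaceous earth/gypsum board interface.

Series thermal resistances, inner to outer:
  R_castable refractory = L/(kA) = 0.155/(0.835·8.90) = 0.02086 K/W
  R_diatomaceous earth = L/(kA) = 0.223/(0.114·8.90) = 0.2198 K/W
  R_gypsum board = L/(kA) = 0.264/(0.166·8.90) = 0.1787 K/W
ΣR = 0.02086 + 0.2198 + 0.1787 = 0.4194 K/W
Q = ΔT/ΣR = (1170 °C − 26.8 °C)/0.4194 = 2726 W
From the inner boundary to the diatomaceous earth/gypsum board interface, ΣR_partial = 0.2407 K/W.
T_interface = T_in − Q·ΣR_partial = 1170 °C − (2726)(0.2407) = 514 °C

T = 514 °C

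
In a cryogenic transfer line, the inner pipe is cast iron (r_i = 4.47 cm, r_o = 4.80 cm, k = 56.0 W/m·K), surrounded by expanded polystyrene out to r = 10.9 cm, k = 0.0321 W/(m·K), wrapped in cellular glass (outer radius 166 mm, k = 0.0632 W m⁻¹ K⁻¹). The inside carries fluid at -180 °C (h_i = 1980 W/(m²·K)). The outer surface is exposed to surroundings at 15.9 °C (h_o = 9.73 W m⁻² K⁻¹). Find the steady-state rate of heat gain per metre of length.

Q' = 37.5 W/m

Series thermal resistances, inner to outer:
  R'_conv,in = 1/(2πr h) = 1/(2π·0.0447·1980) = 0.001798 m·K/W
  R'_cast iron = ln(0.0480/0.0447)/(2πk) = 0.07123/(2π·56.0) = 2.024×10^-4 m·K/W
  R'_expanded polystyrene = ln(0.109/0.0480)/(2πk) = 0.8201/(2π·0.0321) = 4.066 m·K/W
  R'_cellular glass = ln(0.166/0.109)/(2πk) = 0.4206/(2π·0.0632) = 1.059 m·K/W
  R'_conv,out = 1/(2πr h) = 1/(2π·0.166·9.73) = 0.09854 m·K/W
ΣR = 0.001798 + 2.024×10^-4 + 4.066 + 1.059 + 0.09854 = 5.226 m·K/W
Q' = ΔT/ΣR = (-180 °C − 15.9 °C)/5.226 = -37.5 W/m
(Negative Q' ⇒ heat flows inward; heat gain = 37.5 W/m.)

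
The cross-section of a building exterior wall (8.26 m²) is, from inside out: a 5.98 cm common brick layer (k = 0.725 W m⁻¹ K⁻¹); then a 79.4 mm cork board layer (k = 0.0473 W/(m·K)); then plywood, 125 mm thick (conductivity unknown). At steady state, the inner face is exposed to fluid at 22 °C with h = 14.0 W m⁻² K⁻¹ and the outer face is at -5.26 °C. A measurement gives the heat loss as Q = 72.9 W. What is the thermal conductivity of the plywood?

ΣR = ΔT/Q = |22 − -5.26|/72.9 = 0.3739 K/W
Known resistances:
  R_conv,in = 1/(hA) = 1/(14.0·8.26) = 0.008648 K/W
  R_common brick = L/(kA) = 0.0598/(0.725·8.26) = 0.009986 K/W
  R_cork board = L/(kA) = 0.0794/(0.0473·8.26) = 0.2032 K/W
R_plywood = ΣR − ΣR_known = 0.3739 − 0.2218 = 0.1521 K/W
L/(kA) = 0.1521 ⇒ k = 0.125/(0.1521·8.26) = 0.0995 W/m·K

k = 0.0995 W/m·K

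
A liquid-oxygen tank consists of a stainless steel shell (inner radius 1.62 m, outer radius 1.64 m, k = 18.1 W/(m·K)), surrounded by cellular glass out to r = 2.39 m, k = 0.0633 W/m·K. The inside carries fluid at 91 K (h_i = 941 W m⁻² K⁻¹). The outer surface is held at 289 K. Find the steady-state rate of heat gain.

Resistance network (inner→outer):
  R_conv,in = 1/(4πr²h) = 1/(4π·1.62²·941) = 3.222×10^-5 K/W
  R_stainless steel = (1/1.62 − 1/1.64)/(4πk) = 0.007528/(4π·18.1) = 3.310×10^-5 K/W
  R_cellular glass = (1/1.64 − 1/2.39)/(4πk) = 0.1913/(4π·0.0633) = 0.2406 K/W
ΣR = 3.222×10^-5 + 3.310×10^-5 + 0.2406 = 0.2407 K/W
Q = ΔT/ΣR = (91 K − 289 K)/0.2407 = -823 W
(Negative Q ⇒ heat flows inward; heat gain = 823 W.)

Q = 823 W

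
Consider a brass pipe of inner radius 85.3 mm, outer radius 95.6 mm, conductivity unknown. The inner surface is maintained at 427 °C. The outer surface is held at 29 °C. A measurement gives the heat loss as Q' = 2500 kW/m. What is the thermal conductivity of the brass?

k = 114 W/m·K

ΣR = ΔT/Q' = |427 − 29|/2.50×10^6 = 1.592×10^-4 m·K/W
ln(r₂/r₁)/(2πk) = 1.592×10^-4 ⇒ k = 0.1140/(2π·1.592×10^-4) = 114 W/m·K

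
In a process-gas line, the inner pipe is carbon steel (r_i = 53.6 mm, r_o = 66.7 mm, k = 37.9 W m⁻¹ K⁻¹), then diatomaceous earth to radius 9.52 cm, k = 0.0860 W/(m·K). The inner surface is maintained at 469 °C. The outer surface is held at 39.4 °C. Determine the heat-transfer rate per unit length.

Treat each layer as a resistance in series:
  R'_carbon steel = ln(0.0667/0.0536)/(2πk) = 0.2187/(2π·37.9) = 9.182×10^-4 m·K/W
  R'_diatomaceous earth = ln(0.0952/0.0667)/(2πk) = 0.3558/(2π·0.0860) = 0.6584 m·K/W
ΣR = 9.182×10^-4 + 0.6584 = 0.6593 m·K/W
Q' = ΔT/ΣR = (469 °C − 39.4 °C)/0.6593 = 652 W/m

Q' = 652 W/m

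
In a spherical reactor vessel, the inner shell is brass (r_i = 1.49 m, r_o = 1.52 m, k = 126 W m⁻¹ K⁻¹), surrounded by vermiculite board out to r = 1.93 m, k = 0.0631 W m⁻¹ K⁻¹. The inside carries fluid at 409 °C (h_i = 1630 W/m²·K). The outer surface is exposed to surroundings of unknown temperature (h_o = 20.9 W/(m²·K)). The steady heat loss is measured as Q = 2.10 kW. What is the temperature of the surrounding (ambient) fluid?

T_out = 36.7 °C

Series resistances:
  R_conv,in = 1/(4πr²h) = 1/(4π·1.49²·1630) = 2.199×10^-5 K/W
  R_brass = (1/1.49 − 1/1.52)/(4πk) = 0.01325/(4π·126) = 8.366×10^-6 K/W
  R_vermiculite board = (1/1.52 − 1/1.93)/(4πk) = 0.1398/(4π·0.0631) = 0.1763 K/W
  R_conv,out = 1/(4πr²h) = 1/(4π·1.93²·20.9) = 0.001022 K/W
ΣR = 0.1773 K/W
ΔT = Q·ΣR = 2100 × 0.1773 = 372.3 K
Heat flows outward, so T_out = T_in − ΔT = 409 − 372.3 = 36.7 °C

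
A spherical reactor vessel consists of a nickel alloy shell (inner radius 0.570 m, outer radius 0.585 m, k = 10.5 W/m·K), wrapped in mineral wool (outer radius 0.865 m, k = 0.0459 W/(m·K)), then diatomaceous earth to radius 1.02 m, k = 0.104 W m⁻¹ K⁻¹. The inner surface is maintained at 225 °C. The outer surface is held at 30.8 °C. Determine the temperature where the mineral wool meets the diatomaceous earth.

T = 54.7 °C

Treat each layer as a resistance in series:
  R_nickel alloy = (1/0.570 − 1/0.585)/(4πk) = 0.04498/(4π·10.5) = 3.409×10^-4 K/W
  R_mineral wool = (1/0.585 − 1/0.865)/(4πk) = 0.5533/(4π·0.0459) = 0.9593 K/W
  R_diatomaceous earth = (1/0.865 − 1/1.02)/(4πk) = 0.1757/(4π·0.104) = 0.1344 K/W
ΣR = 3.409×10^-4 + 0.9593 + 0.1344 = 1.094 K/W
Q = ΔT/ΣR = (225 °C − 30.8 °C)/1.094 = 177.5 W
From the inner boundary to the mineral wool/diatomaceous earth interface, ΣR_partial = 0.9596 K/W.
T_interface = T_in − Q·ΣR_partial = 225 °C − (177.5)(0.9596) = 54.7 °C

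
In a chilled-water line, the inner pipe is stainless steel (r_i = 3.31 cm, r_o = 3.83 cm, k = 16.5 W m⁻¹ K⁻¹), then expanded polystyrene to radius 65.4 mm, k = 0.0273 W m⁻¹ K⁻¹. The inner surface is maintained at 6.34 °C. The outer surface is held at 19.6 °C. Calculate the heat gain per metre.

Treat each layer as a resistance in series:
  R'_stainless steel = ln(0.0383/0.0331)/(2πk) = 0.1459/(2π·16.5) = 0.001407 m·K/W
  R'_expanded polystyrene = ln(0.0654/0.0383)/(2πk) = 0.5351/(2π·0.0273) = 3.119 m·K/W
ΣR = 0.001407 + 3.119 = 3.120 m·K/W
Q' = ΔT/ΣR = (6.34 °C − 19.6 °C)/3.120 = -4.25 W/m
(Negative Q' ⇒ heat flows inward; heat gain = 4.25 W/m.)

Q' = 4.25 W/m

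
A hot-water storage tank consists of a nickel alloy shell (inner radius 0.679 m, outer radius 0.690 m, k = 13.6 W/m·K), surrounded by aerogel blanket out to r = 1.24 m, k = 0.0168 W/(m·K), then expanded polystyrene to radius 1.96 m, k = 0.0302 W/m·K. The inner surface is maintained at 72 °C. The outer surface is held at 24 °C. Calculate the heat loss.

Q = 12.5 W

Resistance network (inner→outer):
  R_nickel alloy = (1/0.679 − 1/0.690)/(4πk) = 0.02348/(4π·13.6) = 1.374×10^-4 K/W
  R_aerogel blanket = (1/0.690 − 1/1.24)/(4πk) = 0.6428/(4π·0.0168) = 3.045 K/W
  R_expanded polystyrene = (1/1.24 − 1/1.96)/(4πk) = 0.2962/(4π·0.0302) = 0.7806 K/W
ΣR = 1.374×10^-4 + 3.045 + 0.7806 = 3.826 K/W
Q = ΔT/ΣR = (72 °C − 24 °C)/3.826 = 12.5 W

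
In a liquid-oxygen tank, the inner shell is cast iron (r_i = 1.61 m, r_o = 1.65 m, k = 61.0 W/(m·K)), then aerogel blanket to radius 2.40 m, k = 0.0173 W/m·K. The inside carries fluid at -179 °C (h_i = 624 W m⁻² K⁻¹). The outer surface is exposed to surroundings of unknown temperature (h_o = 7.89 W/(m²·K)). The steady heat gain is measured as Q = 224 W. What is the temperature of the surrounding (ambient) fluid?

Series resistances:
  R_conv,in = 1/(4πr²h) = 1/(4π·1.61²·624) = 4.920×10^-5 K/W
  R_cast iron = (1/1.61 − 1/1.65)/(4πk) = 0.01506/(4π·61.0) = 1.964×10^-5 K/W
  R_aerogel blanket = (1/1.65 − 1/2.40)/(4πk) = 0.1894/(4π·0.0173) = 0.8712 K/W
  R_conv,out = 1/(4πr²h) = 1/(4π·2.40²·7.89) = 0.001751 K/W
ΣR = 0.8730 K/W
ΔT = Q·ΣR = 224 × 0.8730 = 195.6 K
Heat flows inward, so T_out = T_in + ΔT = -179 + 195.6 = 16.6 °C

T_out = 16.6 °C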